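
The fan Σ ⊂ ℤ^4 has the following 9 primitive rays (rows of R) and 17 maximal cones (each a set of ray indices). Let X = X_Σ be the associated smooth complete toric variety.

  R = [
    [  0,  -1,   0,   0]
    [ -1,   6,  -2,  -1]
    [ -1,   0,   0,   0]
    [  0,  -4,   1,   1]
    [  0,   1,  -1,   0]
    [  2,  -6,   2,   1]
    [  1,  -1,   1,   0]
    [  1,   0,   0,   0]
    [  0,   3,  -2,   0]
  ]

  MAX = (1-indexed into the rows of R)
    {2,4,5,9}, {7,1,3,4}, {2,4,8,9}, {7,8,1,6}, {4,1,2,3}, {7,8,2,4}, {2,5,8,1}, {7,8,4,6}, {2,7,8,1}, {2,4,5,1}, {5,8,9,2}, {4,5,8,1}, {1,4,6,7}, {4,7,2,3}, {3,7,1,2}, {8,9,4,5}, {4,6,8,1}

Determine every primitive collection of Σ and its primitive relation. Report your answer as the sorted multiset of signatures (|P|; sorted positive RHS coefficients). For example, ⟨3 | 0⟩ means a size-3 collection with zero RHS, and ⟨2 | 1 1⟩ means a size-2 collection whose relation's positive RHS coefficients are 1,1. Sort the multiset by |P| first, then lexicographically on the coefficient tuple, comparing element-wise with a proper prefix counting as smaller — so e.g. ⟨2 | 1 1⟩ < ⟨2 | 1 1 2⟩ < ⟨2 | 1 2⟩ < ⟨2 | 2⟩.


14 minimal non-faces of Δ(Σ) (on 9 rays):

  {3,8}:  v_{3} + v_{8} = 0  →  sig = ⟨2 | 0⟩
  {2,6}:  v_{2} + v_{6} = v_{8}  →  sig = ⟨2 | 1⟩
  {5,7}:  v_{5} + v_{7} = v_{8}  →  sig = ⟨2 | 1⟩
  {3,5}:  v_{3} + v_{5} = v_{1} + v_{2} + v_{4}  →  sig = ⟨2 | 1 1 1⟩
  {3,6}:  v_{3} + v_{6} = v_{1} + v_{4} + v_{7}  →  sig = ⟨2 | 1 1 1⟩
  {3,9}:  v_{3} + v_{9} = v_{2} + v_{4} + v_{5}  →  sig = ⟨2 | 1 1 1⟩
  {5,6}:  v_{5} + v_{6} = v_{1} + v_{4} + 2·v_{8}  →  sig = ⟨2 | 1 1 2⟩
  {6,9}:  v_{6} + v_{9} = v_{4} + v_{5} + 2·v_{8}  →  sig = ⟨2 | 1 1 2⟩
  {7,9}:  v_{7} + v_{9} = v_{2} + v_{4} + 2·v_{8}  →  sig = ⟨2 | 1 1 2⟩
  {1,9}:  v_{1} + v_{9} = 2·v_{5}  →  sig = ⟨2 | 2⟩
  {1,2,4,7}:  v_{1} + v_{2} + v_{4} + v_{7} = 0  →  sig = ⟨4 | 0⟩
  {1,2,4,8}:  v_{1} + v_{2} + v_{4} + v_{8} = v_{5}  →  sig = ⟨4 | 1⟩
  {1,4,7,8}:  v_{1} + v_{4} + v_{7} + v_{8} = v_{6}  →  sig = ⟨4 | 1⟩
  {2,4,5,8}:  v_{2} + v_{4} + v_{5} + v_{8} = v_{9}  →  sig = ⟨4 | 1⟩

Sorted signature multiset PRS(X):
[⟨2 | 0⟩, ⟨2 | 1⟩, ⟨2 | 1⟩, ⟨2 | 1 1 1⟩, ⟨2 | 1 1 1⟩, ⟨2 | 1 1 1⟩, ⟨2 | 1 1 2⟩, ⟨2 | 1 1 2⟩, ⟨2 | 1 1 2⟩, ⟨2 | 2⟩, ⟨4 | 0⟩, ⟨4 | 1⟩, ⟨4 | 1⟩, ⟨4 | 1⟩]


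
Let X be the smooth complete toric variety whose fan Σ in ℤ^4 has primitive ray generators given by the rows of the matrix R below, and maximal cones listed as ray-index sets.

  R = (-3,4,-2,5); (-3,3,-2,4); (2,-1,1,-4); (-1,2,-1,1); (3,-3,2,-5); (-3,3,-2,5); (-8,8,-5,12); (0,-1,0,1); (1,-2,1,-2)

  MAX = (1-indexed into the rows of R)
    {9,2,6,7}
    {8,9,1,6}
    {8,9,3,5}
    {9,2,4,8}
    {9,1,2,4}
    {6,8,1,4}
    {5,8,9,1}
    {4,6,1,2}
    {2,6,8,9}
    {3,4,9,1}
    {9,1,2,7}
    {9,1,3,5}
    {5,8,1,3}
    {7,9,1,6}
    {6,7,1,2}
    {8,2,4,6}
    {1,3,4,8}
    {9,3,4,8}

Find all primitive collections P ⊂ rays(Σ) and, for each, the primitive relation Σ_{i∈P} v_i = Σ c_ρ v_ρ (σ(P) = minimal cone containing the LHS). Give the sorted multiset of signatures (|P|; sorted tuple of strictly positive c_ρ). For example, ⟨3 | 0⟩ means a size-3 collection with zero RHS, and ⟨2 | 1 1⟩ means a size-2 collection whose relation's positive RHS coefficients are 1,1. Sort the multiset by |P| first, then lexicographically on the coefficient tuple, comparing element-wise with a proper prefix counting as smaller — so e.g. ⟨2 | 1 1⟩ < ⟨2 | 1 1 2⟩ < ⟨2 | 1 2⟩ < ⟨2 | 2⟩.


14 minimal non-faces of Δ(Σ) (on 9 rays):

  P={5,6}:  v_{5} + v_{6} = 0  →  sig = ⟨2 | 0⟩
  P={3,6}:  v_{3} + v_{6} = v_{4}  →  sig = ⟨2 | 1⟩
  P={4,5}:  v_{4} + v_{5} = v_{3}  →  sig = ⟨2 | 1⟩
  P={2,5}:  v_{2} + v_{5} = v_{4} + v_{9}  →  sig = ⟨2 | 1 1⟩
  P={5,7}:  v_{5} + v_{7} = v_{1} + v_{2} + v_{9}  →  sig = ⟨2 | 1 1 1⟩
  P={3,7}:  v_{3} + v_{7} = v_{1} + v_{2} + v_{4} + v_{9}  →  sig = ⟨2 | 1 1 1 1⟩
  P={2,3}:  v_{2} + v_{3} = 2·v_{4} + v_{9}  →  sig = ⟨2 | 1 2⟩
  P={4,7}:  v_{4} + v_{7} = v_{1} + 2·v_{2}  →  sig = ⟨2 | 1 2⟩
  P={7,8}:  v_{7} + v_{8} = 3·v_{6} + v_{9}  →  sig = ⟨2 | 1 3⟩
  P={4,6,9}:  v_{4} + v_{6} + v_{9} = v_{2}  →  sig = ⟨3 | 1⟩
  P={1,2,8}:  v_{1} + v_{2} + v_{8} = 2·v_{6}  →  sig = ⟨3 | 2⟩
  P={1,3,8,9}:  v_{1} + v_{3} + v_{8} + v_{9} = 0  →  sig = ⟨4 | 0⟩
  P={1,2,6,9}:  v_{1} + v_{2} + v_{6} + v_{9} = v_{7}  →  sig = ⟨4 | 1⟩
  P={1,4,8,9}:  v_{1} + v_{4} + v_{8} + v_{9} = v_{6}  →  sig = ⟨4 | 1⟩

Signatures (|P|; sorted positive RHS coefficients), sorted:
    ⟨2 | 0⟩
    ⟨2 | 1⟩
    ⟨2 | 1⟩
    ⟨2 | 1 1⟩
    ⟨2 | 1 1 1⟩
    ⟨2 | 1 1 1 1⟩
    ⟨2 | 1 2⟩
    ⟨2 | 1 2⟩
    ⟨2 | 1 3⟩
    ⟨3 | 1⟩
    ⟨3 | 2⟩
    ⟨4 | 0⟩
    ⟨4 | 1⟩
    ⟨4 | 1⟩


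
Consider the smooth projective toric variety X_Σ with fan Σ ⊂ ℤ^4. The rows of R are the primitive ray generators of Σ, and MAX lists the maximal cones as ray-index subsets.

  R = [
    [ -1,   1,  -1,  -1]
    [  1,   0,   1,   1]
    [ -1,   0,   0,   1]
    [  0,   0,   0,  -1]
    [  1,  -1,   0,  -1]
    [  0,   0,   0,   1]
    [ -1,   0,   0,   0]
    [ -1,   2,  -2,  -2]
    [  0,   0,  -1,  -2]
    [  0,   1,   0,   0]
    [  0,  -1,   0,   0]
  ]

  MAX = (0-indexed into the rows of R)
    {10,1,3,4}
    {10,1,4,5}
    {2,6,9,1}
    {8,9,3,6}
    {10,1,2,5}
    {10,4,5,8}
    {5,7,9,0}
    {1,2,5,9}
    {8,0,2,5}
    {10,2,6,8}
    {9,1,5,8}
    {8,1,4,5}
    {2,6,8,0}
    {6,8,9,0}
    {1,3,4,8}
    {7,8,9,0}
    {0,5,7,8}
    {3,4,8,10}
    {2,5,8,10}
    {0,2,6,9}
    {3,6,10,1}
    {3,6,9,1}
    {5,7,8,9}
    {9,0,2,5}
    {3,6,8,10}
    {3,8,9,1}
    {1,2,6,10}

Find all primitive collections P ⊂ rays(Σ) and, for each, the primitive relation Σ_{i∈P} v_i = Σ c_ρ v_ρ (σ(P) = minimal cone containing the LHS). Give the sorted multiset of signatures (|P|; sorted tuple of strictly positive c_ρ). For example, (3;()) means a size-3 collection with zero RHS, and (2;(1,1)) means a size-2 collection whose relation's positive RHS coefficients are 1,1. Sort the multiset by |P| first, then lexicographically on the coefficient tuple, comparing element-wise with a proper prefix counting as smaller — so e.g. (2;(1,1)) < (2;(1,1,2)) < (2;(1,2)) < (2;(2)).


Minimal non-faces — 22 found among 11 rays, 27 max cones:

  • {3,5}:  v_{3} + v_{5} = 0  →  sig = (2;())
  • {9,10}:  v_{9} + v_{10} = 0  →  sig = (2;())
  • {0,1}:  v_{0} + v_{1} = v_{9}  →  sig = (2;(1))
  • {0,4}:  v_{0} + v_{4} = v_{8}  →  sig = (2;(1))
  • {2,3}:  v_{2} + v_{3} = v_{6}  →  sig = (2;(1))
  • {2,4}:  v_{2} + v_{4} = v_{10}  →  sig = (2;(1))
  • {5,6}:  v_{5} + v_{6} = v_{2}  →  sig = (2;(1))
  • {0,10}:  v_{0} + v_{10} = v_{2} + v_{8}  →  sig = (2;(1,1))
  • {4,6}:  v_{4} + v_{6} = v_{3} + v_{10}  →  sig = (2;(1,1))
  • {4,9}:  v_{4} + v_{9} = v_{1} + v_{8}  →  sig = (2;(1,1))
  • {0,3}:  v_{0} + v_{3} = v_{6} + v_{8} + v_{9}  →  sig = (2;(1,1,1))
  • {3,7}:  v_{3} + v_{7} = v_{0} + v_{8} + v_{9}  →  sig = (2;(1,1,1))
  • {7,10}:  v_{7} + v_{10} = v_{0} + v_{5} + v_{8}  →  sig = (2;(1,1,1))
  • {1,7}:  v_{1} + v_{7} = v_{5} + v_{8} + 2·v_{9}  →  sig = (2;(1,1,2))
  • {4,7}:  v_{4} + v_{7} = v_{5} + 2·v_{8} + v_{9}  →  sig = (2;(1,1,2))
  • {2,7}:  v_{2} + v_{7} = 2·v_{0} + v_{5}  →  sig = (2;(1,2))
  • {6,7}:  v_{6} + v_{7} = 2·v_{0}  →  sig = (2;(2))
  • {1,2,8}:  v_{1} + v_{2} + v_{8} = 0  →  sig = (3;())
  • {1,6,8}:  v_{1} + v_{6} + v_{8} = v_{3}  →  sig = (3;(1))
  • {1,8,10}:  v_{1} + v_{8} + v_{10} = v_{4}  →  sig = (3;(1))
  • {2,8,9}:  v_{2} + v_{8} + v_{9} = v_{0}  →  sig = (3;(1))
  • {0,5,8,9}:  v_{0} + v_{5} + v_{8} + v_{9} = v_{7}  →  sig = (4;(1))

Sorted signature multiset PRS(X):
    (2;())
    (2;())
    (2;(1))
    (2;(1))
    (2;(1))
    (2;(1))
    (2;(1))
    (2;(1,1))
    (2;(1,1))
    (2;(1,1))
    (2;(1,1,1))
    (2;(1,1,1))
    (2;(1,1,1))
    (2;(1,1,2))
    (2;(1,1,2))
    (2;(1,2))
    (2;(2))
    (3;())
    (3;(1))
    (3;(1))
    (3;(1))
    (4;(1))


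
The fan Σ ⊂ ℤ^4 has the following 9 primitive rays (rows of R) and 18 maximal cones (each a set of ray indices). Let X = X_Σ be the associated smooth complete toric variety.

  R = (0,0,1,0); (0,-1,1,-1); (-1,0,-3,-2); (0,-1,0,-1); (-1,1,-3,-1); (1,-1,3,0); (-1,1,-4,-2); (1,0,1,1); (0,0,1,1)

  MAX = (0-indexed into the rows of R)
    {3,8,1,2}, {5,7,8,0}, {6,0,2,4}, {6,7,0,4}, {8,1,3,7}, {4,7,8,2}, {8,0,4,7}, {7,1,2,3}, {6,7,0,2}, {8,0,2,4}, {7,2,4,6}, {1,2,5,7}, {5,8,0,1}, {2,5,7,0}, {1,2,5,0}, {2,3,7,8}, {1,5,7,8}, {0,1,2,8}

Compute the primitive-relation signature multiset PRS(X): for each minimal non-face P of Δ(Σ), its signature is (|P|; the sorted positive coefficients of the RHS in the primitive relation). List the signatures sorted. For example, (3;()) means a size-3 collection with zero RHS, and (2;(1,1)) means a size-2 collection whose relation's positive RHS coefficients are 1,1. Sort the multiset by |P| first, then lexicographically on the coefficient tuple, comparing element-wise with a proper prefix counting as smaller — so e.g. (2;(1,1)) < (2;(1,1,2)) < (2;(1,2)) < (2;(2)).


14 minimal non-faces of Δ(Σ) (on 9 rays):

  {0,3}:  v_{0} + v_{3} = v_{1} — sig = (2;(1))
  {3,4}:  v_{3} + v_{4} = v_{2} — sig = (2;(1))
  {6,8}:  v_{6} + v_{8} = v_{4} — sig = (2;(1))
  {1,4}:  v_{1} + v_{4} = v_{0} + v_{2} — sig = (2;(1,1))
  {3,6}:  v_{3} + v_{6} = v_{0} + 2·v_{2} + v_{7} — sig = (2;(1,1,2))
  {4,5}:  v_{4} + v_{5} = 2·v_{0} + v_{2} + v_{7} — sig = (2;(1,1,2))
  {3,5}:  v_{3} + v_{5} = 2·v_{1} + v_{7} — sig = (2;(1,2))
  {1,6}:  v_{1} + v_{6} = 2·v_{0} + 2·v_{2} + v_{7} — sig = (2;(1,2,2))
  {5,6}:  v_{5} + v_{6} = 3·v_{0} + 2·v_{2} + 2·v_{7} — sig = (2;(2,2,3))
  {0,1,7}:  v_{0} + v_{1} + v_{7} = v_{5} — sig = (3;(1))
  {2,5,8}:  v_{2} + v_{5} + v_{8} = v_{1} — sig = (3;(1))
  {0,2,7,8}:  v_{0} + v_{2} + v_{7} + v_{8} = 0 — sig = (4;())
  {0,2,4,7}:  v_{0} + v_{2} + v_{4} + v_{7} = v_{6} — sig = (4;(1))
  {1,2,7,8}:  v_{1} + v_{2} + v_{7} + v_{8} = v_{3} — sig = (4;(1))

so the primitive-relation signature multiset is
{ (2;(1)) ×3,  (2;(1,1)),  (2;(1,1,2)) ×2,  (2;(1,2)),  (2;(1,2,2)),  (2;(2,2,3)),  (3;(1)) ×2,  (4;()),  (4;(1)) ×2 }


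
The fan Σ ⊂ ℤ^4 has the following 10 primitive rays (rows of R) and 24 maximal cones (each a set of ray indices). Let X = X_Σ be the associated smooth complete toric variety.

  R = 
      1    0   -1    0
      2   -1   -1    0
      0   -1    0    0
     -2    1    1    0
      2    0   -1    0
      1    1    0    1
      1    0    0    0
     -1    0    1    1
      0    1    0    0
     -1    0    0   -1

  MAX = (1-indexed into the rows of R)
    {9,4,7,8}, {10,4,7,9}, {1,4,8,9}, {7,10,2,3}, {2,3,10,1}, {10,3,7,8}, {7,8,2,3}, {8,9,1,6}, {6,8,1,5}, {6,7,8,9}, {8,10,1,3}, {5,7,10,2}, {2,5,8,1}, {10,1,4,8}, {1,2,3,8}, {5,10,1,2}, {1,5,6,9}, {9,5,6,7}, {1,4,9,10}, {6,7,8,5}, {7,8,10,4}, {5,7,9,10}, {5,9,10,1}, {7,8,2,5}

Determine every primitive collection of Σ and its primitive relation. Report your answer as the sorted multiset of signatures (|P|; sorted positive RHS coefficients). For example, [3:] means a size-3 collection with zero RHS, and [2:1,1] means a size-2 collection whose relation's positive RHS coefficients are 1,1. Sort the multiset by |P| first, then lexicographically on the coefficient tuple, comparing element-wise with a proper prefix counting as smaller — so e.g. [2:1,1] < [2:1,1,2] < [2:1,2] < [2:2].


Δ(Σ) — 10 vertices, 15 min non-faces:

  {2,4}:  v_{2} + v_{4} = 0  so sig = [2:]
  {3,9}:  v_{3} + v_{9} = 0  so sig = [2:]
  {1,7}:  v_{1} + v_{7} = v_{5}  so sig = [2:1]
  {2,9}:  v_{2} + v_{9} = v_{5}  so sig = [2:1]
  {3,5}:  v_{3} + v_{5} = v_{2}  so sig = [2:1]
  {4,5}:  v_{4} + v_{5} = v_{9}  so sig = [2:1]
  {6,10}:  v_{6} + v_{10} = v_{9}  so sig = [2:1]
  {3,4}:  v_{3} + v_{4} = v_{8} + v_{10}  so sig = [2:1,1]
  {3,6}:  v_{3} + v_{6} = v_{5} + v_{8}  so sig = [2:1,1]
  {2,6}:  v_{2} + v_{6} = 2·v_{5} + v_{8}  so sig = [2:1,2]
  {4,6}:  v_{4} + v_{6} = v_{8} + 2·v_{9}  so sig = [2:1,2]
  {5,8,10}:  v_{5} + v_{8} + v_{10} = 0  so sig = [3:]
  {2,8,10}:  v_{2} + v_{8} + v_{10} = v_{3}  so sig = [3:1]
  {5,8,9}:  v_{5} + v_{8} + v_{9} = v_{6}  so sig = [3:1]
  {8,9,10}:  v_{8} + v_{9} + v_{10} = v_{4}  so sig = [3:1]

Hence PRS(X_Σ) =
    |P|=2: 11 collections, coeffs (), (), (1), (1), (1), (1), (1), (1,1), (1,1), (1,2), (1,2)
    |P|=3: 4 collections, coeffs (), (1), (1), (1)


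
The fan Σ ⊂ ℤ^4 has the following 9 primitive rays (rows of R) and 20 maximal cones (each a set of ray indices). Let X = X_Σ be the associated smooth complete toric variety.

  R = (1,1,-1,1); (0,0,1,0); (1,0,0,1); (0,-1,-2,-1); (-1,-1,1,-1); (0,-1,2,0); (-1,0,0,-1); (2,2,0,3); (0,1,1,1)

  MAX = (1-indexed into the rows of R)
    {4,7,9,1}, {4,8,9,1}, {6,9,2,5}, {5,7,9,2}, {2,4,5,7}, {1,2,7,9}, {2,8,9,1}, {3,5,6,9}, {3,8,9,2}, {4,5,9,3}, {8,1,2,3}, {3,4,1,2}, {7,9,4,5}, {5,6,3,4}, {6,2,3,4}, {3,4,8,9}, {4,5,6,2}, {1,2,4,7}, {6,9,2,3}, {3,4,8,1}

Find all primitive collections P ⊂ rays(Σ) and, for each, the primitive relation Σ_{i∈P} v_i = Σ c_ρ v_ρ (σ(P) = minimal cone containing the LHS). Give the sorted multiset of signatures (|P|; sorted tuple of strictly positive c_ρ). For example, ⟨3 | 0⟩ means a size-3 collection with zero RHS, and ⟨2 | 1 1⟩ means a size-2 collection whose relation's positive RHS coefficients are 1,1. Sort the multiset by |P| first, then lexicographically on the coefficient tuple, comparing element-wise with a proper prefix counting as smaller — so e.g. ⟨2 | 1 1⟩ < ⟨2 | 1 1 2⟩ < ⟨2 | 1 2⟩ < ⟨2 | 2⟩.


Σ has 12 primitive collections:

  {1,5}:  v_{1} + v_{5} = 0  so sig = ⟨2 | 0⟩
  {3,7}:  v_{3} + v_{7} = 0  so sig = ⟨2 | 0⟩
  {1,6}:  v_{1} + v_{6} = v_{2} + v_{3}  so sig = ⟨2 | 1 1⟩
  {5,8}:  v_{5} + v_{8} = v_{3} + v_{9}  so sig = ⟨2 | 1 1⟩
  {6,7}:  v_{6} + v_{7} = v_{2} + v_{5}  so sig = ⟨2 | 1 1⟩
  {7,8}:  v_{7} + v_{8} = v_{1} + v_{9}  so sig = ⟨2 | 1 1⟩
  {6,8}:  v_{6} + v_{8} = v_{2} + 2·v_{3} + v_{9}  so sig = ⟨2 | 1 1 2⟩
  {2,4,9}:  v_{2} + v_{4} + v_{9} = 0  so sig = ⟨3 | 0⟩
  {1,3,9}:  v_{1} + v_{3} + v_{9} = v_{8}  so sig = ⟨3 | 1⟩
  {2,3,5}:  v_{2} + v_{3} + v_{5} = v_{6}  so sig = ⟨3 | 1⟩
  {2,4,8}:  v_{2} + v_{4} + v_{8} = v_{1} + v_{3}  so sig = ⟨3 | 1 1⟩
  {4,6,9}:  v_{4} + v_{6} + v_{9} = v_{3} + v_{5}  so sig = ⟨3 | 1 1⟩

Hence PRS(X_Σ) =
    ⟨2 | 0⟩
    ⟨2 | 0⟩
    ⟨2 | 1 1⟩
    ⟨2 | 1 1⟩
    ⟨2 | 1 1⟩
    ⟨2 | 1 1⟩
    ⟨2 | 1 1 2⟩
    ⟨3 | 0⟩
    ⟨3 | 1⟩
    ⟨3 | 1⟩
    ⟨3 | 1 1⟩
    ⟨3 | 1 1⟩


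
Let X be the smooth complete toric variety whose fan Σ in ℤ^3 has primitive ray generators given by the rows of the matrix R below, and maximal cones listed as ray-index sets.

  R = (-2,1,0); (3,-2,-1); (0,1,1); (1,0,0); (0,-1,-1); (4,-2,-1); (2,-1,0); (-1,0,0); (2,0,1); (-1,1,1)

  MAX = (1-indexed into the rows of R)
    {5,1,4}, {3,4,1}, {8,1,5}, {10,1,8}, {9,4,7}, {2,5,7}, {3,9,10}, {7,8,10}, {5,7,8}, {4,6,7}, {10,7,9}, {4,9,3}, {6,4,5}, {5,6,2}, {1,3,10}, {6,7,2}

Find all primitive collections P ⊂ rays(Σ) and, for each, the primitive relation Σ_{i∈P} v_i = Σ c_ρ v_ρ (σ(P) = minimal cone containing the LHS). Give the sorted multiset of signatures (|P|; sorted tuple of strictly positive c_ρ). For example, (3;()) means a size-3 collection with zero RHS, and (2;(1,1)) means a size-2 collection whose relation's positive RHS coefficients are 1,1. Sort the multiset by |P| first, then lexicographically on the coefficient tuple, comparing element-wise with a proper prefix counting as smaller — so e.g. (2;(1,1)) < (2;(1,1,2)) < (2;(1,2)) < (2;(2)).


23 minimal non-faces of Δ(Σ) (on 10 rays):

  P = {1,7}:  v_{1} + v_{7} = 0 — sig = (2;())
  P = {3,5}:  v_{3} + v_{5} = 0 — sig = (2;())
  P = {4,8}:  v_{4} + v_{8} = 0 — sig = (2;())
  P = {1,9}:  v_{1} + v_{9} = v_{3} — sig = (2;(1))
  P = {2,4}:  v_{2} + v_{4} = v_{6} — sig = (2;(1))
  P = {2,10}:  v_{2} + v_{10} = v_{7} — sig = (2;(1))
  P = {3,7}:  v_{3} + v_{7} = v_{9} — sig = (2;(1))
  P = {3,8}:  v_{3} + v_{8} = v_{10} — sig = (2;(1))
  P = {4,10}:  v_{4} + v_{10} = v_{3} — sig = (2;(1))
  P = {5,9}:  v_{5} + v_{9} = v_{7} — sig = (2;(1))
  P = {5,10}:  v_{5} + v_{10} = v_{8} — sig = (2;(1))
  P = {6,8}:  v_{6} + v_{8} = v_{2} — sig = (2;(1))
  P = {1,2}:  v_{1} + v_{2} = v_{4} + v_{5} — sig = (2;(1,1))
  P = {2,3}:  v_{2} + v_{3} = v_{4} + v_{7} — sig = (2;(1,1))
  P = {2,8}:  v_{2} + v_{8} = v_{5} + v_{7} — sig = (2;(1,1))
  P = {6,10}:  v_{6} + v_{10} = v_{4} + v_{7} — sig = (2;(1,1))
  P = {8,9}:  v_{8} + v_{9} = v_{7} + v_{10} — sig = (2;(1,1))
  P = {1,6}:  v_{1} + v_{6} = 2·v_{4} + v_{5} — sig = (2;(1,2))
  P = {2,9}:  v_{2} + v_{9} = v_{4} + 2·v_{7} — sig = (2;(1,2))
  P = {3,6}:  v_{3} + v_{6} = 2·v_{4} + v_{7} — sig = (2;(1,2))
  P = {6,9}:  v_{6} + v_{9} = 2·v_{4} + 2·v_{7} — sig = (2;(2,2))
  P = {4,5,7}:  v_{4} + v_{5} + v_{7} = v_{2} — sig = (3;(1))
  P = {5,6,7}:  v_{5} + v_{6} + v_{7} = 2·v_{2} — sig = (3;(2))

Sorted signature multiset PRS(X):
[(2;()), (2;()), (2;()), (2;(1)), (2;(1)), (2;(1)), (2;(1)), (2;(1)), (2;(1)), (2;(1)), (2;(1)), (2;(1)), (2;(1,1)), (2;(1,1)), (2;(1,1)), (2;(1,1)), (2;(1,1)), (2;(1,2)), (2;(1,2)), (2;(1,2)), (2;(2,2)), (3;(1)), (3;(2))]


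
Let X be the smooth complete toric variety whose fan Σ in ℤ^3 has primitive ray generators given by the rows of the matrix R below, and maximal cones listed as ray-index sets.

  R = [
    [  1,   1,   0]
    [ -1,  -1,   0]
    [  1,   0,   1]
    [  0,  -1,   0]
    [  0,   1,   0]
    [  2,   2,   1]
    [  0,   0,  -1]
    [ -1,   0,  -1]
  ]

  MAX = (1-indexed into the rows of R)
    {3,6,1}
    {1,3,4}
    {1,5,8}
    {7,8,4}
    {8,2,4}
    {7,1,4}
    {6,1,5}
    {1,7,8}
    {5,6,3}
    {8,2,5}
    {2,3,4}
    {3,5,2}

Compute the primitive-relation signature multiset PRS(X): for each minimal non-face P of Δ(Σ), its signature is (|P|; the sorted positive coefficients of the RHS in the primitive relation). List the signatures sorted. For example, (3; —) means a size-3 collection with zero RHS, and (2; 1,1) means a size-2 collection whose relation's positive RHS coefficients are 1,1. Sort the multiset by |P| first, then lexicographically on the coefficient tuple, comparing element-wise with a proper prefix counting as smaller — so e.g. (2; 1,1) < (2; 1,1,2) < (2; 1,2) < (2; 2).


|primitive collections| = 12. Relations:

  • {1,2}:  v_{1} + v_{2} = 0  ⟹  sig = (2; —)
  • {3,8}:  v_{3} + v_{8} = 0  ⟹  sig = (2; —)
  • {4,5}:  v_{4} + v_{5} = 0  ⟹  sig = (2; —)
  • {2,6}:  v_{2} + v_{6} = v_{3} + v_{5}  ⟹  sig = (2; 1,1)
  • {2,7}:  v_{2} + v_{7} = v_{4} + v_{8}  ⟹  sig = (2; 1,1)
  • {3,7}:  v_{3} + v_{7} = v_{1} + v_{4}  ⟹  sig = (2; 1,1)
  • {4,6}:  v_{4} + v_{6} = v_{1} + v_{3}  ⟹  sig = (2; 1,1)
  • {5,7}:  v_{5} + v_{7} = v_{1} + v_{8}  ⟹  sig = (2; 1,1)
  • {6,8}:  v_{6} + v_{8} = v_{1} + v_{5}  ⟹  sig = (2; 1,1)
  • {6,7}:  v_{6} + v_{7} = 2·v_{1}  ⟹  sig = (2; 2)
  • {1,3,5}:  v_{1} + v_{3} + v_{5} = v_{6}  ⟹  sig = (3; 1)
  • {1,4,8}:  v_{1} + v_{4} + v_{8} = v_{7}  ⟹  sig = (3; 1)

so the primitive-relation signature multiset is
{ (2; —) ×3,  (2; 1,1) ×6,  (2; 2),  (3; 1) ×2 }


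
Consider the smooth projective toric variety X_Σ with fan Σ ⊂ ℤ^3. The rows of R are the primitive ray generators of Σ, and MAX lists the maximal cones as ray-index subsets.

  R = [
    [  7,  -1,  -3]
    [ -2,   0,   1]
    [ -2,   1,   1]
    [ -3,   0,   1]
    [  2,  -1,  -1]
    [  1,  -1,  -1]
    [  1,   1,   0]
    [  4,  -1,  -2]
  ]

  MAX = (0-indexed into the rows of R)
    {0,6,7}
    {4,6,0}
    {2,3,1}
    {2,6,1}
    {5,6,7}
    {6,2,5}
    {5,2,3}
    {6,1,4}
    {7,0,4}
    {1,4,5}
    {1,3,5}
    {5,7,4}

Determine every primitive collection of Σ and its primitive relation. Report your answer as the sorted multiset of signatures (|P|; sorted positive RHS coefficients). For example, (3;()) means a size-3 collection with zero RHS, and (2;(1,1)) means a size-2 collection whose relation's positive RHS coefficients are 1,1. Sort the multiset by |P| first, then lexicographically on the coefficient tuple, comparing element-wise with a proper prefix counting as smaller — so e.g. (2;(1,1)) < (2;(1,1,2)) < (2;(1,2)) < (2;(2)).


The 14 primitive collections of Σ (r=8, n=3):

  P = {2,4}:  v_{2} + v_{4} = 0  →  sig = (2;())
  P = {0,3}:  v_{0} + v_{3} = v_{7}  →  sig = (2;(1))
  P = {1,7}:  v_{1} + v_{7} = v_{4}  →  sig = (2;(1))
  P = {3,6}:  v_{3} + v_{6} = v_{2}  →  sig = (2;(1))
  P = {3,7}:  v_{3} + v_{7} = v_{5}  →  sig = (2;(1))
  P = {0,2}:  v_{0} + v_{2} = v_{6} + v_{7}  →  sig = (2;(1,1))
  P = {2,7}:  v_{2} + v_{7} = v_{5} + v_{6}  →  sig = (2;(1,1))
  P = {3,4}:  v_{3} + v_{4} = v_{1} + v_{5}  →  sig = (2;(1,1))
  P = {0,1}:  v_{0} + v_{1} = 2·v_{4} + v_{6}  →  sig = (2;(1,2))
  P = {0,5}:  v_{0} + v_{5} = 2·v_{7}  →  sig = (2;(2))
  P = {1,5,6}:  v_{1} + v_{5} + v_{6} = 0  →  sig = (3;())
  P = {1,2,5}:  v_{1} + v_{2} + v_{5} = v_{3}  →  sig = (3;(1))
  P = {4,5,6}:  v_{4} + v_{5} + v_{6} = v_{7}  →  sig = (3;(1))
  P = {4,6,7}:  v_{4} + v_{6} + v_{7} = v_{0}  →  sig = (3;(1))

Hence PRS(X_Σ) =
    (2;())
    (2;(1))
    (2;(1))
    (2;(1))
    (2;(1))
    (2;(1,1))
    (2;(1,1))
    (2;(1,1))
    (2;(1,2))
    (2;(2))
    (3;())
    (3;(1))
    (3;(1))
    (3;(1))


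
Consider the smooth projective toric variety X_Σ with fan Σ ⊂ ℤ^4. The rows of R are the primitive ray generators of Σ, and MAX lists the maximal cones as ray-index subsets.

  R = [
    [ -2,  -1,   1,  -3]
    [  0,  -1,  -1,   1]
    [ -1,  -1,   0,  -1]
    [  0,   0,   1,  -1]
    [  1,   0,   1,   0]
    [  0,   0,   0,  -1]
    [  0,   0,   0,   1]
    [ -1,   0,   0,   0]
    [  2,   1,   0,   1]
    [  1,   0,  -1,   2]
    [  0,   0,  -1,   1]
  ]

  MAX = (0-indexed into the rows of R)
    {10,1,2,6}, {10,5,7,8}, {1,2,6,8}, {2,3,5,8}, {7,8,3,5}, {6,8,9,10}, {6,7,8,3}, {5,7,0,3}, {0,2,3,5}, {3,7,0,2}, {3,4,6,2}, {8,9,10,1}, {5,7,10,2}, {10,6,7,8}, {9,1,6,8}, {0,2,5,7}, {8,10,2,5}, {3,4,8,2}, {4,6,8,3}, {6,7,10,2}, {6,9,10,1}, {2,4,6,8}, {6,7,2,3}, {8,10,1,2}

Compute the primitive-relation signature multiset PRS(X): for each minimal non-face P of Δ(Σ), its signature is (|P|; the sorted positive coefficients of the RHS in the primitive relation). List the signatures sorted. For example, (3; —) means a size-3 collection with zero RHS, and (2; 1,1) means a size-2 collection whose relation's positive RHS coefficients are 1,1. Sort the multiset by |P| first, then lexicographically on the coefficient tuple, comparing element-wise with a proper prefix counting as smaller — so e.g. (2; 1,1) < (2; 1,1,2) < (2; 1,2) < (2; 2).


|primitive collections| = 25. Relations:

  P={3,10}:  v_{3} + v_{10} = 0  ⟹  sig = (2; —)
  P={5,6}:  v_{5} + v_{6} = 0  ⟹  sig = (2; —)
  P={0,9}:  v_{0} + v_{9} = v_{2}  ⟹  sig = (2; 1)
  P={2,9}:  v_{2} + v_{9} = v_{1}  ⟹  sig = (2; 1)
  P={0,8}:  v_{0} + v_{8} = v_{3} + v_{5}  ⟹  sig = (2; 1,1)
  P={4,7}:  v_{4} + v_{7} = v_{3} + v_{6}  ⟹  sig = (2; 1,1)
  P={7,9}:  v_{7} + v_{9} = v_{6} + v_{10}  ⟹  sig = (2; 1,1)
  P={0,6}:  v_{0} + v_{6} = v_{2} + v_{3} + v_{7}  ⟹  sig = (2; 1,1,1)
  P={0,10}:  v_{0} + v_{10} = v_{2} + v_{5} + v_{7}  ⟹  sig = (2; 1,1,1)
  P={1,7}:  v_{1} + v_{7} = v_{2} + v_{6} + v_{10}  ⟹  sig = (2; 1,1,1)
  P={3,9}:  v_{3} + v_{9} = v_{2} + v_{6} + v_{8}  ⟹  sig = (2; 1,1,1)
  P={4,5}:  v_{4} + v_{5} = v_{2} + v_{3} + v_{8}  ⟹  sig = (2; 1,1,1)
  P={4,10}:  v_{4} + v_{10} = v_{2} + v_{6} + v_{8}  ⟹  sig = (2; 1,1,1)
  P={5,9}:  v_{5} + v_{9} = v_{2} + v_{8} + v_{10}  ⟹  sig = (2; 1,1,1)
  P={1,3}:  v_{1} + v_{3} = 2·v_{2} + v_{6} + v_{8}  ⟹  sig = (2; 1,1,2)
  P={1,5}:  v_{1} + v_{5} = 2·v_{2} + v_{8} + v_{10}  ⟹  sig = (2; 1,1,2)
  P={0,4}:  v_{0} + v_{4} = v_{2} + 2·v_{3}  ⟹  sig = (2; 1,2)
  P={0,1}:  v_{0} + v_{1} = 2·v_{2}  ⟹  sig = (2; 2)
  P={4,9}:  v_{4} + v_{9} = 2·v_{2} + 2·v_{6} + 2·v_{8}  ⟹  sig = (2; 2,2,2)
  P={1,4}:  v_{1} + v_{4} = 3·v_{2} + 2·v_{6} + 2·v_{8}  ⟹  sig = (2; 2,2,3)
  P={2,7,8}:  v_{2} + v_{7} + v_{8} = 0  ⟹  sig = (3; —)
  P={2,3,5,7}:  v_{2} + v_{3} + v_{5} + v_{7} = v_{0}  ⟹  sig = (4; 1)
  P={2,3,6,8}:  v_{2} + v_{3} + v_{6} + v_{8} = v_{4}  ⟹  sig = (4; 1)
  P={2,6,8,10}:  v_{2} + v_{6} + v_{8} + v_{10} = v_{9}  ⟹  sig = (4; 1)
  P={1,6,8,10}:  v_{1} + v_{6} + v_{8} + v_{10} = 2·v_{9}  ⟹  sig = (4; 2)

Signatures (|P|; sorted positive RHS coefficients), sorted:
    (2; —)
    (2; —)
    (2; 1)
    (2; 1)
    (2; 1,1)
    (2; 1,1)
    (2; 1,1)
    (2; 1,1,1)
    (2; 1,1,1)
    (2; 1,1,1)
    (2; 1,1,1)
    (2; 1,1,1)
    (2; 1,1,1)
    (2; 1,1,1)
    (2; 1,1,2)
    (2; 1,1,2)
    (2; 1,2)
    (2; 2)
    (2; 2,2,2)
    (2; 2,2,3)
    (3; —)
    (4; 1)
    (4; 1)
    (4; 1)
    (4; 2)


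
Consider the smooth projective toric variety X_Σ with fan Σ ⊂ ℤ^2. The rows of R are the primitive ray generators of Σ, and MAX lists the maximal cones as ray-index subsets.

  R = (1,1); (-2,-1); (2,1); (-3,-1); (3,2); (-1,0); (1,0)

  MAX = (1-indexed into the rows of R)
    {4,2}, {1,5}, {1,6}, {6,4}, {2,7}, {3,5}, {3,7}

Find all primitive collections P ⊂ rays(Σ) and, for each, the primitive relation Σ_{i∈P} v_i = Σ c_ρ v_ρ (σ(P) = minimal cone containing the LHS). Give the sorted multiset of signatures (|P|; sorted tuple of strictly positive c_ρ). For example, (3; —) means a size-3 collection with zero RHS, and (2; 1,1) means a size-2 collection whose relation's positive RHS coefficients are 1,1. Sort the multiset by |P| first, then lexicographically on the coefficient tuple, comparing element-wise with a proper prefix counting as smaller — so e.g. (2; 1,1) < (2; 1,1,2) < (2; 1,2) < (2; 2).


The 14 primitive collections of Σ (r=7, n=2):

  P={2,3}:  v_{2} + v_{3} = 0  ⇒ sig = (2; —)
  P={6,7}:  v_{6} + v_{7} = 0  ⇒ sig = (2; —)
  P={1,2}:  v_{1} + v_{2} = v_{6}  ⇒ sig = (2; 1)
  P={1,3}:  v_{1} + v_{3} = v_{5}  ⇒ sig = (2; 1)
  P={1,7}:  v_{1} + v_{7} = v_{3}  ⇒ sig = (2; 1)
  P={2,5}:  v_{2} + v_{5} = v_{1}  ⇒ sig = (2; 1)
  P={2,6}:  v_{2} + v_{6} = v_{4}  ⇒ sig = (2; 1)
  P={3,4}:  v_{3} + v_{4} = v_{6}  ⇒ sig = (2; 1)
  P={3,6}:  v_{3} + v_{6} = v_{1}  ⇒ sig = (2; 1)
  P={4,7}:  v_{4} + v_{7} = v_{2}  ⇒ sig = (2; 1)
  P={4,5}:  v_{4} + v_{5} = v_{1} + v_{6}  ⇒ sig = (2; 1,1)
  P={1,4}:  v_{1} + v_{4} = 2·v_{6}  ⇒ sig = (2; 2)
  P={5,6}:  v_{5} + v_{6} = 2·v_{1}  ⇒ sig = (2; 2)
  P={5,7}:  v_{5} + v_{7} = 2·v_{3}  ⇒ sig = (2; 2)

Hence PRS(X_Σ) =
{ (2; —) ×2,  (2; 1) ×8,  (2; 1,1),  (2; 2) ×3 }


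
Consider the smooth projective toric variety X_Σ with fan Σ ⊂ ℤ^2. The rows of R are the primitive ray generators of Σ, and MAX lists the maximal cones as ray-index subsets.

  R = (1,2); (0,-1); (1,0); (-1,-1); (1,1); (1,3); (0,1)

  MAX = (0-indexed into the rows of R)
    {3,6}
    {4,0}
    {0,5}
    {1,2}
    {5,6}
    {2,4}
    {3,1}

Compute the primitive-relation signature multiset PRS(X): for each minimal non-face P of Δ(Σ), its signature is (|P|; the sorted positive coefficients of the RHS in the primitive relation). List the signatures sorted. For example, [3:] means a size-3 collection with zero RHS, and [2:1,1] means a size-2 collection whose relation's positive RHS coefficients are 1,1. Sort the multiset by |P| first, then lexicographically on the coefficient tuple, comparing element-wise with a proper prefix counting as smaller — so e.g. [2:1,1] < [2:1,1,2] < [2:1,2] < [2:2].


14 minimal non-faces of Δ(Σ) (on 7 rays):

  P={1,6}:  v_{1} + v_{6} = 0  ⟹  sig = [2:]
  P={3,4}:  v_{3} + v_{4} = 0  ⟹  sig = [2:]
  P={0,1}:  v_{0} + v_{1} = v_{4}  ⟹  sig = [2:1]
  P={0,3}:  v_{0} + v_{3} = v_{6}  ⟹  sig = [2:1]
  P={0,6}:  v_{0} + v_{6} = v_{5}  ⟹  sig = [2:1]
  P={1,4}:  v_{1} + v_{4} = v_{2}  ⟹  sig = [2:1]
  P={1,5}:  v_{1} + v_{5} = v_{0}  ⟹  sig = [2:1]
  P={2,3}:  v_{2} + v_{3} = v_{1}  ⟹  sig = [2:1]
  P={2,6}:  v_{2} + v_{6} = v_{4}  ⟹  sig = [2:1]
  P={4,6}:  v_{4} + v_{6} = v_{0}  ⟹  sig = [2:1]
  P={2,5}:  v_{2} + v_{5} = v_{0} + v_{4}  ⟹  sig = [2:1,1]
  P={0,2}:  v_{0} + v_{2} = 2·v_{4}  ⟹  sig = [2:2]
  P={3,5}:  v_{3} + v_{5} = 2·v_{6}  ⟹  sig = [2:2]
  P={4,5}:  v_{4} + v_{5} = 2·v_{0}  ⟹  sig = [2:2]

Hence PRS(X_Σ) =
{ [2:] ×2,  [2:1] ×8,  [2:1,1],  [2:2] ×3 }


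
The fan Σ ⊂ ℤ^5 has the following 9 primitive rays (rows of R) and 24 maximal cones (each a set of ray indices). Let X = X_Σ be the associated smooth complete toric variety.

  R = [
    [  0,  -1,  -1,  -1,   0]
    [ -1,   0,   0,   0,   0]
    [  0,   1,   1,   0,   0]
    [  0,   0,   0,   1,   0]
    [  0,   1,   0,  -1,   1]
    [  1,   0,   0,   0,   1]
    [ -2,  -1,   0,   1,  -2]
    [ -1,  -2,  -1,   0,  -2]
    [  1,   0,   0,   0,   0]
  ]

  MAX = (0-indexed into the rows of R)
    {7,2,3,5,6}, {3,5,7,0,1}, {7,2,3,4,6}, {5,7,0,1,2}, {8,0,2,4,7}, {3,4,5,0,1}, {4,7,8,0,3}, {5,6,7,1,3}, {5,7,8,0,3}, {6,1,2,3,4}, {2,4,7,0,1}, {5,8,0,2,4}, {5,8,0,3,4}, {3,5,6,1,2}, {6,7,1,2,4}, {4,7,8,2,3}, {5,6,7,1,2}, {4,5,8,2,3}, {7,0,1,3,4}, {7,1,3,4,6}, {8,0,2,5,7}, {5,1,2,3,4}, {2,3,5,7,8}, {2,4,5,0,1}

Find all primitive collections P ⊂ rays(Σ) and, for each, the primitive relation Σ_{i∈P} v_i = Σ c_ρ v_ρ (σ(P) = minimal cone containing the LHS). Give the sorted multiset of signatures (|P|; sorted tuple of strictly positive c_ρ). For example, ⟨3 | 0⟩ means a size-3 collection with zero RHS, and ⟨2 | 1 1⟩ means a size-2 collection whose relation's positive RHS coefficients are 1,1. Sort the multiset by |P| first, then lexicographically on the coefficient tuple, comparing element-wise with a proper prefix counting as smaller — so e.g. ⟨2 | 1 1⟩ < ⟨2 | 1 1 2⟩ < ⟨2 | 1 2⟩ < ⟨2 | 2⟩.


Σ has 7 primitive collections:

  • {1,8}:  v_{1} + v_{8} = 0 — sig = ⟨2 | 0⟩
  • {0,6}:  v_{0} + v_{6} = v_{1} + v_{7} — sig = ⟨2 | 1 1⟩
  • {6,8}:  v_{6} + v_{8} = v_{2} + v_{3} + v_{7} — sig = ⟨2 | 1 1 1⟩
  • {0,2,3}:  v_{0} + v_{2} + v_{3} = 0 — sig = ⟨3 | 0⟩
  • {4,5,6}:  v_{4} + v_{5} + v_{6} = v_{1} — sig = ⟨3 | 1⟩
  • {4,5,7}:  v_{4} + v_{5} + v_{7} = v_{0} — sig = ⟨3 | 1⟩
  • {1,2,3,7}:  v_{1} + v_{2} + v_{3} + v_{7} = v_{6} — sig = ⟨4 | 1⟩

Sorted signature multiset PRS(X):
    |P|=2: 3 collections, coeffs (), (1,1), (1,1,1)
    |P|=3: 3 collections, coeffs (), (1), (1)
    |P|=4: 1 collection, coeffs (1)


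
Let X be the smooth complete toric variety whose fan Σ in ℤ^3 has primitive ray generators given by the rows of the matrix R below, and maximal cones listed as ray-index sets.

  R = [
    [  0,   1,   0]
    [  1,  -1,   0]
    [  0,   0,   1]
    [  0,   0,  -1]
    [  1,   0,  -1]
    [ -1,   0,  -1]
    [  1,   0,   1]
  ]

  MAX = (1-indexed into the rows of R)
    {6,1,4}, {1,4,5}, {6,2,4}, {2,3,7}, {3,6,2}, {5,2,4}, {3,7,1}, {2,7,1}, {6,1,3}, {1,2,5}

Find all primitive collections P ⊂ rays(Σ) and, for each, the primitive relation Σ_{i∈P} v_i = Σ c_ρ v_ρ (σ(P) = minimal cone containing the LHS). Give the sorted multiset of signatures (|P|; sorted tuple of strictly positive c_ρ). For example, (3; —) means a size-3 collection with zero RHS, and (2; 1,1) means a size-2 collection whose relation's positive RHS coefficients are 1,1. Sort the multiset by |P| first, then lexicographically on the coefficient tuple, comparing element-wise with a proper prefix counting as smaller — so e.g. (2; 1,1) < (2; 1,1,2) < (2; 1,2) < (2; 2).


Σ has 9 primitive collections:

  P = {3,4}:  v_{3} + v_{4} = 0 ; sig = (2; —)
  P = {6,7}:  v_{6} + v_{7} = 0 ; sig = (2; —)
  P = {3,5}:  v_{3} + v_{5} = v_{1} + v_{2} ; sig = (2; 1,1)
  P = {4,7}:  v_{4} + v_{7} = v_{1} + v_{2} ; sig = (2; 1,1)
  P = {5,6}:  v_{5} + v_{6} = 2·v_{4} ; sig = (2; 2)
  P = {5,7}:  v_{5} + v_{7} = 2·v_{1} + 2·v_{2} ; sig = (2; 2,2)
  P = {1,2,3}:  v_{1} + v_{2} + v_{3} = v_{7} ; sig = (3; 1)
  P = {1,2,4}:  v_{1} + v_{2} + v_{4} = v_{5} ; sig = (3; 1)
  P = {1,2,6}:  v_{1} + v_{2} + v_{6} = v_{4} ; sig = (3; 1)

Hence PRS(X_Σ) =
    (2; —)
    (2; —)
    (2; 1,1)
    (2; 1,1)
    (2; 2)
    (2; 2,2)
    (3; 1)
    (3; 1)
    (3; 1)


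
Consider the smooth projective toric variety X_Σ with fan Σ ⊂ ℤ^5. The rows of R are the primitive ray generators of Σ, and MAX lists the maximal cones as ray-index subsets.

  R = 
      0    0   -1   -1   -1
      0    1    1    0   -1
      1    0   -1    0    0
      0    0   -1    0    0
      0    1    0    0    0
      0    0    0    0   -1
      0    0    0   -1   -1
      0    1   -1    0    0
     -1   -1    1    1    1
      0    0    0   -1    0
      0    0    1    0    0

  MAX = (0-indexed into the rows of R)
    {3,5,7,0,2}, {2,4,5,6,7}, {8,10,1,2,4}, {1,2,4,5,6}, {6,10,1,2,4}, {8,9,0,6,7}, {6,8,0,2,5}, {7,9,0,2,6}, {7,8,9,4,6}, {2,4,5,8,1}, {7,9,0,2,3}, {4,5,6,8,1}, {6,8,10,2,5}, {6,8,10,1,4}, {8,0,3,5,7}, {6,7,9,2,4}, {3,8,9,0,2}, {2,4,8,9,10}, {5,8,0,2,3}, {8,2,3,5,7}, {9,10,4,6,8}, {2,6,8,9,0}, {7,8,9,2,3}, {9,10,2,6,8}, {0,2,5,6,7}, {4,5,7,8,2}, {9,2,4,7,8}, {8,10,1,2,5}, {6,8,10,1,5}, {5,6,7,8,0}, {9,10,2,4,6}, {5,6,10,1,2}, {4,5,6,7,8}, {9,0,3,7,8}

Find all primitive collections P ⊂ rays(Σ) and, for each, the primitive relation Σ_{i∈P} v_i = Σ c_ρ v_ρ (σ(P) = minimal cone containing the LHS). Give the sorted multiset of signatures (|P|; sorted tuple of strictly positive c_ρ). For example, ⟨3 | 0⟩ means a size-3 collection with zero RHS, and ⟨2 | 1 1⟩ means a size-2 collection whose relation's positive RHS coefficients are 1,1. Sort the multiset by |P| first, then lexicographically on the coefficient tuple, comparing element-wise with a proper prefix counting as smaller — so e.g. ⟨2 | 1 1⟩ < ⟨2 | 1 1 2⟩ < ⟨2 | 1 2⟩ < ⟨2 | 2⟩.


The 16 primitive collections of Σ (r=11, n=5):

  {3,10}:  v_{3} + v_{10} = 0  ⇒ sig = ⟨2 | 0⟩
  {0,10}:  v_{0} + v_{10} = v_{6}  ⇒ sig = ⟨2 | 1⟩
  {3,4}:  v_{3} + v_{4} = v_{7}  ⇒ sig = ⟨2 | 1⟩
  {3,6}:  v_{3} + v_{6} = v_{0}  ⇒ sig = ⟨2 | 1⟩
  {5,9}:  v_{5} + v_{9} = v_{6}  ⇒ sig = ⟨2 | 1⟩
  {7,10}:  v_{7} + v_{10} = v_{4}  ⇒ sig = ⟨2 | 1⟩
  {0,4}:  v_{0} + v_{4} = v_{6} + v_{7}  ⇒ sig = ⟨2 | 1 1⟩
  {1,3}:  v_{1} + v_{3} = v_{4} + v_{5}  ⇒ sig = ⟨2 | 1 1⟩
  {0,1}:  v_{0} + v_{1} = v_{4} + v_{5} + v_{6}  ⇒ sig = ⟨2 | 1 1 1⟩
  {1,9}:  v_{1} + v_{9} = v_{4} + v_{6} + v_{10}  ⇒ sig = ⟨2 | 1 1 1⟩
  {1,7}:  v_{1} + v_{7} = 2·v_{4} + v_{5}  ⇒ sig = ⟨2 | 1 2⟩
  {4,5,10}:  v_{4} + v_{5} + v_{10} = v_{1}  ⇒ sig = ⟨3 | 1⟩
  {2,4,6,8}:  v_{2} + v_{4} + v_{6} + v_{8} = 0  ⇒ sig = ⟨4 | 0⟩
  {2,6,7,8}:  v_{2} + v_{6} + v_{7} + v_{8} = v_{3}  ⇒ sig = ⟨4 | 1⟩
  {1,2,6,8}:  v_{1} + v_{2} + v_{6} + v_{8} = v_{5} + v_{10}  ⇒ sig = ⟨4 | 1 1⟩
  {0,2,7,8}:  v_{0} + v_{2} + v_{7} + v_{8} = 2·v_{3}  ⇒ sig = ⟨4 | 2⟩

so the primitive-relation signature multiset is
{ ⟨2 | 0⟩,  ⟨2 | 1⟩ ×5,  ⟨2 | 1 1⟩ ×2,  ⟨2 | 1 1 1⟩ ×2,  ⟨2 | 1 2⟩,  ⟨3 | 1⟩,  ⟨4 | 0⟩,  ⟨4 | 1⟩,  ⟨4 | 1 1⟩,  ⟨4 | 2⟩ }


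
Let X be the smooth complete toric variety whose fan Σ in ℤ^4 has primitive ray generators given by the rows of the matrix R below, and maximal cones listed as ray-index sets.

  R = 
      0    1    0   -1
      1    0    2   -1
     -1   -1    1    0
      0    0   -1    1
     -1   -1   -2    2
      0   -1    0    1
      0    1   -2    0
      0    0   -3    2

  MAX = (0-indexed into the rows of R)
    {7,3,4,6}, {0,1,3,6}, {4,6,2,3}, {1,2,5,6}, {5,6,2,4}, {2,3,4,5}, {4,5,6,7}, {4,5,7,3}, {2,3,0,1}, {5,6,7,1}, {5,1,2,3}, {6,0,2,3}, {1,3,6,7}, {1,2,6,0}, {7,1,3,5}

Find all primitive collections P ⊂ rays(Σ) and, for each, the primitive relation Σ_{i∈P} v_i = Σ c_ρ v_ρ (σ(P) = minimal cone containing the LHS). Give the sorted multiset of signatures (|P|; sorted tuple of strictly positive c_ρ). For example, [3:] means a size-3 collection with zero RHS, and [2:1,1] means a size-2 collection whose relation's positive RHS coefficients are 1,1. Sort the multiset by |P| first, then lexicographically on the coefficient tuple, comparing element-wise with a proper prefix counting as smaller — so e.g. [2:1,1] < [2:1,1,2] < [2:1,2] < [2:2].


Δ(Σ) — 8 vertices, 7 min non-faces:

  • {0,5}:  v_{0} + v_{5} = 0  ⟹  sig = [2:]
  • {1,4}:  v_{1} + v_{4} = v_{5}  ⟹  sig = [2:1]
  • {2,7}:  v_{2} + v_{7} = v_{4}  ⟹  sig = [2:1]
  • {0,7}:  v_{0} + v_{7} = v_{3} + v_{6}  ⟹  sig = [2:1,1]
  • {0,4}:  v_{0} + v_{4} = v_{2} + v_{3} + v_{6}  ⟹  sig = [2:1,1,1]
  • {3,5,6}:  v_{3} + v_{5} + v_{6} = v_{7}  ⟹  sig = [3:1]
  • {1,2,3,6}:  v_{1} + v_{2} + v_{3} + v_{6} = 0  ⟹  sig = [4:]

so the primitive-relation signature multiset is
    [2:]
    [2:1]
    [2:1]
    [2:1,1]
    [2:1,1,1]
    [3:1]
    [4:]


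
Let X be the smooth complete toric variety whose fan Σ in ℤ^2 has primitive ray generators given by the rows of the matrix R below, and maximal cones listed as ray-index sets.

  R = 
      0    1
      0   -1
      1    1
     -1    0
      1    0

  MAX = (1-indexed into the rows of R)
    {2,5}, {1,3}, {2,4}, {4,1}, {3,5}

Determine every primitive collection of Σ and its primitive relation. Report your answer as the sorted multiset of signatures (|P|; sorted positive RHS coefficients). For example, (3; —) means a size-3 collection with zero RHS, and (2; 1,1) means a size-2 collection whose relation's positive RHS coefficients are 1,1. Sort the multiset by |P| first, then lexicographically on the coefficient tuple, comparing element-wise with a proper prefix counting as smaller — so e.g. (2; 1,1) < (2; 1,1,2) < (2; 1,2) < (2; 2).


Δ(Σ) — 5 vertices, 5 min non-faces:

  • {1,2}:  v_{1} + v_{2} = 0  ⇒ sig = (2; —)
  • {4,5}:  v_{4} + v_{5} = 0  ⇒ sig = (2; —)
  • {1,5}:  v_{1} + v_{5} = v_{3}  ⇒ sig = (2; 1)
  • {2,3}:  v_{2} + v_{3} = v_{5}  ⇒ sig = (2; 1)
  • {3,4}:  v_{3} + v_{4} = v_{1}  ⇒ sig = (2; 1)

so the primitive-relation signature multiset is
[(2; —), (2; —), (2; 1), (2; 1), (2; 1)]


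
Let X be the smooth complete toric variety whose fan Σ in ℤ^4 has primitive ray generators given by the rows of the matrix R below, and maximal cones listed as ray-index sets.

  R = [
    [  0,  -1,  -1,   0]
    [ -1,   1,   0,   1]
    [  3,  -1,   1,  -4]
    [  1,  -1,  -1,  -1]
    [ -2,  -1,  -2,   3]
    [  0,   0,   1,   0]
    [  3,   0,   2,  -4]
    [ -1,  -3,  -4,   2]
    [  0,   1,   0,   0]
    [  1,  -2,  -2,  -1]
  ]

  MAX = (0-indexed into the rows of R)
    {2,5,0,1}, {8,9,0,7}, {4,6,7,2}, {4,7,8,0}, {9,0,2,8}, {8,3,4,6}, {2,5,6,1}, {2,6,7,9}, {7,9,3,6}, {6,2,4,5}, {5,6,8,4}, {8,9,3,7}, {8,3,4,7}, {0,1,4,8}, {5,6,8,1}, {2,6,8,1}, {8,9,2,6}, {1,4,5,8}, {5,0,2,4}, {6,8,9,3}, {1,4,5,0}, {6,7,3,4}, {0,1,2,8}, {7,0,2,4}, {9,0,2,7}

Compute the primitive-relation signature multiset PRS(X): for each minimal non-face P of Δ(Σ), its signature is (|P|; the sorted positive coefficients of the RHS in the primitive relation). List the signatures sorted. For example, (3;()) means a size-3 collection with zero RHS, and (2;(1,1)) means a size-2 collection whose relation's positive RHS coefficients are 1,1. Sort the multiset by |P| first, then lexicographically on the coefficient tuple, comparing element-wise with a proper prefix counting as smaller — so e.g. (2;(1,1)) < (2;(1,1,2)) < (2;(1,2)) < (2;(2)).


|primitive collections| = 17. Relations:

  {0,3}:  v_{0} + v_{3} = v_{9} ; sig = (2;(1))
  {0,6}:  v_{0} + v_{6} = v_{2} ; sig = (2;(1))
  {4,9}:  v_{4} + v_{9} = v_{7} ; sig = (2;(1))
  {1,3}:  v_{1} + v_{3} = v_{0} + v_{8} ; sig = (2;(1,1))
  {2,3}:  v_{2} + v_{3} = v_{6} + v_{9} ; sig = (2;(1,1))
  {3,5}:  v_{3} + v_{5} = v_{4} + v_{6} ; sig = (2;(1,1))
  {5,9}:  v_{5} + v_{9} = v_{2} + v_{4} ; sig = (2;(1,1))
  {1,7}:  v_{1} + v_{7} = 2·v_{0} + v_{4} + v_{8} ; sig = (2;(1,1,2))
  {1,9}:  v_{1} + v_{9} = 2·v_{0} + v_{8} ; sig = (2;(1,2))
  {5,7}:  v_{5} + v_{7} = v_{2} + 2·v_{4} ; sig = (2;(1,2))
  {0,5,8}:  v_{0} + v_{5} + v_{8} = 0 ; sig = (3;())
  {1,4,6}:  v_{1} + v_{4} + v_{6} = 0 ; sig = (3;())
  {1,2,4}:  v_{1} + v_{2} + v_{4} = v_{0} ; sig = (3;(1))
  {2,4,8}:  v_{2} + v_{4} + v_{8} = v_{3} ; sig = (3;(1))
  {2,5,8}:  v_{2} + v_{5} + v_{8} = v_{6} ; sig = (3;(1))
  {2,7,8}:  v_{2} + v_{7} + v_{8} = v_{3} + v_{9} ; sig = (3;(1,1))
  {6,7,8}:  v_{6} + v_{7} + v_{8} = 2·v_{3} ; sig = (3;(2))

so the primitive-relation signature multiset is
{ (2;(1)) ×3,  (2;(1,1)) ×4,  (2;(1,1,2)),  (2;(1,2)) ×2,  (3;()) ×2,  (3;(1)) ×3,  (3;(1,1)),  (3;(2)) }
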